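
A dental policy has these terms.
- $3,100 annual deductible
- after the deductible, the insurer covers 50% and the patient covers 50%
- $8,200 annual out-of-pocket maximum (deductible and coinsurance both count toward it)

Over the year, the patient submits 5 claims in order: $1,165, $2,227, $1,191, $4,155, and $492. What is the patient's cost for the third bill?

Claim 1 ($1,165): fully absorbed by the deductible. Patient pays $1,165; OOP now $1,165.
Claim 2 ($2,227): deductible takes $1,935, $292 remains; 50% of $292 = $146. Patient pays $2,081; OOP now $3,246.
Claim 3 ($1,191): deductible already satisfied, so patient's share is 50% × $1,191 = $595.50. Patient owes $595.50 (running OOP $3,841.50).

$595.50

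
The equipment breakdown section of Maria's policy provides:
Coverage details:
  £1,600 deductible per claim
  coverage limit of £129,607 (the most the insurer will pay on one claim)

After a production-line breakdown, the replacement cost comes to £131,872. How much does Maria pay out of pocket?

£2,265

Subtract the deductible: £131,872 − £1,600 = £130,272.
The £129,607 per-incident cap binds; insurer pays £129,607.
Out of pocket: £131,872 − £129,607 = £2,265.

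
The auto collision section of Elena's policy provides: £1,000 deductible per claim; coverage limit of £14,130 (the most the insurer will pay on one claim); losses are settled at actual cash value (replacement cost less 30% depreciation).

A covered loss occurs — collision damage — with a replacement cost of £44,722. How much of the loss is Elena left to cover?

Actual cash value after 30% depreciation: £44,722 × 70% = £31,305.40.
Less the £1,000 deductible: £31,305.40 − £1,000 = £30,305.40.
£30,305.40 exceeds the £14,130 limit, so the insurer pays the limit: £14,130.
Out of pocket: £44,722 − £14,130 = £30,592.

£30,592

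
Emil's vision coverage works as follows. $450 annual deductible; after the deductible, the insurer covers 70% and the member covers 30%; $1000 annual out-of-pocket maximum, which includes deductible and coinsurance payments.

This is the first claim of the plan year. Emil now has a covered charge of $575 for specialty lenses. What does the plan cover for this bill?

Nothing has been paid toward the $450 deductible, so the first $450 of this charge is applied there.
The remaining $125 (= $575 − $450) moves to coinsurance.
30% of $125 = $37.50 falls to the member.
Member responsibility before any cap: $450 + $37.50 = $487.50.
Total out-of-pocket so far would be $0 + $487.50 = $487.50, below the $1000 cap — no reduction.
The insurer covers the remainder: $575 − $487.50 = $87.50.

$87.50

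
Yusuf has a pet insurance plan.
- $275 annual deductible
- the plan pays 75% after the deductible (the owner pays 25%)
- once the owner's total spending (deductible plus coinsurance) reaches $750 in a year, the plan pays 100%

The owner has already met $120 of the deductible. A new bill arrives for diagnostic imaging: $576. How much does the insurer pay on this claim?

$315.75

$120 of the $275 deductible is already met, leaving $155.
That leaves $576 − $155 = $421 for coinsurance.
25% of $421 = $105.25 falls to the owner.
So the owner owes $155 + $105.25 = $260.25 before any cap.
Total out-of-pocket so far would be $120 + $260.25 = $380.25, below the $750 cap — no reduction.
The insurer covers the remainder: $576 − $260.25 = $315.75.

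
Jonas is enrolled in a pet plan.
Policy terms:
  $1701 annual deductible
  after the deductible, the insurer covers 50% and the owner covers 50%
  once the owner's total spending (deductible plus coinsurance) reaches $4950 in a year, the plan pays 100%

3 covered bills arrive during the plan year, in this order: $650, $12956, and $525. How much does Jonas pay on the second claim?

Claim 1 — $650: fully absorbed by the deductible. Owner owes $650 (running OOP $650).
Claim 2 — $12956: deductible takes $1051, $11905 remains; owner's 50% is $5952.50. Deductible plus coinsurance: $1051 + $5952.50 = $7003.50. Adding that to $650 gives $7653.50, past the $4950 cap; owner pays only $4950 − $650 = $4300.

$4300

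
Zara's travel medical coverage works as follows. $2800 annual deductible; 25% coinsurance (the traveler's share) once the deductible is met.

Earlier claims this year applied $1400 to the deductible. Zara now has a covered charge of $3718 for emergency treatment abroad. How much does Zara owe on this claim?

$1979.50

Remaining deductible: $2800 − $1400 = $1400.
After the $1400 deductible portion, $3718 − $1400 = $2318 is subject to coinsurance.
25% of $2318 = $579.50 falls to the traveler.
That puts the traveler's cost at $1400 + $579.50 = $1979.50.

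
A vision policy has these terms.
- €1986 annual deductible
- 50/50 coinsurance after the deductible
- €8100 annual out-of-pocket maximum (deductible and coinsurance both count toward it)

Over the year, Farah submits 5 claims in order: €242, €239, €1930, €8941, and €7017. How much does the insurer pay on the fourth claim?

€4470.50

#1 (€242): all of it applies to the deductible. Cost to member: €242. OOP to date €242. Plan pays €242 − €242 = €0.
#2 (€239): fully absorbed by the deductible. Cost to member: €239. OOP to date €481. Insurer: €239 − €239 = €0.
#3 (€1930): deductible takes €1505, €425 remains; member's 50% is €212.50. Cost to member: €1717.50. OOP to date €2198.50. Plan pays €1930 − €1717.50 = €212.50.
#4 (€8941): deductible met; 50% of €8941 = €4470.50. Member owes €4470.50 (running OOP €6669). Plan pays €8941 − €4470.50 = €4470.50.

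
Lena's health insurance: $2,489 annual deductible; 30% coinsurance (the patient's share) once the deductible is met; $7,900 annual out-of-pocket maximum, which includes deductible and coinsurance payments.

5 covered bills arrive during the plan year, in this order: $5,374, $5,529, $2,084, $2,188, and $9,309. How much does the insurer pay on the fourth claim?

Claim 1 — $5,374: $2,489 to deductible, leaving $2,885; patient's 30% is $865.50. Patient owes $3,354.50 (running OOP $3,354.50). Plan pays $5,374 − $3,354.50 = $2,019.50.
Claim 2 — $5,529: deductible already satisfied, so patient's share is 30% × $5,529 = $1,658.70. Patient pays $1,658.70; OOP now $5,013.20. Insurer: $5,529 − $1,658.70 = $3,870.30.
Claim 3 — $2,084: 30% coinsurance on $2,084 = $625.20. Patient pays $625.20; OOP now $5,638.40. Insurer: $2,084 − $625.20 = $1,458.80.
Claim 4 — $2,188: deductible met; 30% of $2,188 = $656.40. Patient owes $656.40 (running OOP $6,294.80). Insurer: $2,188 − $656.40 = $1,531.60.

$1,531.60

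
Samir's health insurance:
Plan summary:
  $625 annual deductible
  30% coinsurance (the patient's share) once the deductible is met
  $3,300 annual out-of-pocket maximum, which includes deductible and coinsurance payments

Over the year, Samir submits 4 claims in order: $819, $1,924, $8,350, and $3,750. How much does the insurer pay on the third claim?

Claim 1 — $819: $625 finishes the deductible; $194 goes to coinsurance; patient's 30% is $58.20. Patient pays $683.20; OOP now $683.20. Insurer: $819 − $683.20 = $135.80.
Claim 2 — $1,924: deductible already satisfied, so patient's share is 30% × $1,924 = $577.20. Patient owes $577.20 (running OOP $1,260.40). Insurer: $1,924 − $577.20 = $1,346.80.
Claim 3 — $8,350: deductible already satisfied, so patient's share is 30% × $8,350 = $2,505. Adding that to $1,260.40 gives $3,765.40, past the $3,300 cap; patient pays only $3,300 − $1,260.40 = $2,039.60. Plan pays $8,350 − $2,039.60 = $6,310.40.

$6,310.40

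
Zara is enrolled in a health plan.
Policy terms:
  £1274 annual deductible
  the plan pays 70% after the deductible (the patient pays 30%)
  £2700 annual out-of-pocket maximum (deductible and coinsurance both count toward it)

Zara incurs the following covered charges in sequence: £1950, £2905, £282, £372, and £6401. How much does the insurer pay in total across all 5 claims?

Claim 1 — £1950: £1274 to deductible, leaving £676; coinsurance £676 × 30% = £202.80. Patient pays £1476.80; OOP now £1476.80. Plan pays £1950 − £1476.80 = £473.20.
Claim 2 — £2905: deductible met; 30% of £2905 = £871.50. Patient owes £871.50 (running OOP £2348.30). Insurer: £2905 − £871.50 = £2033.50.
Claim 3 — £282: 30% coinsurance on £282 = £84.60. Cost to patient: £84.60. OOP to date £2432.90. Plan pays £282 − £84.60 = £197.40.
Claim 4 — £372: deductible already satisfied, so patient's share is 30% × £372 = £111.60. Cost to patient: £111.60. OOP to date £2544.50. Plan pays £372 − £111.60 = £260.40.
Claim 5 — £6401: deductible met; 30% of £6401 = £1920.30. Adding that to £2544.50 gives £4464.80, past the £2700 cap; patient pays only £2700 − £2544.50 = £155.50. Plan pays £6401 − £155.50 = £6245.50.
Insurer total = bills − patient's total = £11910 − £2700 = £9210.

£9210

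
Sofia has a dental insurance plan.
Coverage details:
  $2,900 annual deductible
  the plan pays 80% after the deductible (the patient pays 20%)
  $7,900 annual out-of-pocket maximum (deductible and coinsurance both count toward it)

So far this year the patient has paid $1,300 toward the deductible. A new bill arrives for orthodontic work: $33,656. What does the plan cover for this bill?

$1,300 of the $2,900 deductible is already met, leaving $1,600.
After the $1,600 deductible portion, $33,656 − $1,600 = $32,056 is subject to coinsurance.
Coinsurance: $32,056 × 20% = $6,411.20.
Patient responsibility before any cap: $1,600 + $6,411.20 = $8,011.20.
That would bring total out-of-pocket to $9,311.20, past the $7,900 cap. The patient is capped at $7,900 − $1,300 = $6,600 on this claim.
The plan picks up $33,656 − $6,600 = $27,056.

$27,056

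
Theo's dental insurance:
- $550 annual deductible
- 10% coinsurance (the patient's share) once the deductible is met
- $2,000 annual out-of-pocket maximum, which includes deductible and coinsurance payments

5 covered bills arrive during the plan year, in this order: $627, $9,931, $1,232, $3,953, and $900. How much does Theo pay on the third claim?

$123.20

Claim 1 ($627): $550 to deductible, leaving $77; patient's 10% is $7.70. Patient owes $557.70 (running OOP $557.70).
Claim 2 ($9,931): deductible met; 10% of $9,931 = $993.10. Patient owes $993.10 (running OOP $1,550.80).
Claim 3 ($1,232): deductible met; 10% of $1,232 = $123.20. Patient pays $123.20; OOP now $1,674.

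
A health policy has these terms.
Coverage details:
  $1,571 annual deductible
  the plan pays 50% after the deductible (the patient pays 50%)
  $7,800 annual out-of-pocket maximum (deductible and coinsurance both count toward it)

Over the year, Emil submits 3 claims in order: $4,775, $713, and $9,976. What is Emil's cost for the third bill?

Claim 1 ($4,775): $1,571 finishes the deductible; $3,204 goes to coinsurance; patient's 50% is $1,602. Patient owes $3,173 (running OOP $3,173).
Claim 2 ($713): 50% coinsurance on $713 = $356.50. Cost to patient: $356.50. OOP to date $3,529.50.
Claim 3 ($9,976): 50% coinsurance on $9,976 = $4,988. Adding that to $3,529.50 gives $8,517.50, past the $7,800 cap; patient pays only $7,800 − $3,529.50 = $4,270.50.

$4,270.50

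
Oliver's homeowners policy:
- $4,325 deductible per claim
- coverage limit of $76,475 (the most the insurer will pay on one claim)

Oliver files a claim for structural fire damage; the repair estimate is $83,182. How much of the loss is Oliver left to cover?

$6,707

Subtract the deductible: $83,182 − $4,325 = $78,857.
The $76,475 per-incident cap binds; insurer pays $76,475.
Out of pocket: $83,182 − $76,475 = $6,707.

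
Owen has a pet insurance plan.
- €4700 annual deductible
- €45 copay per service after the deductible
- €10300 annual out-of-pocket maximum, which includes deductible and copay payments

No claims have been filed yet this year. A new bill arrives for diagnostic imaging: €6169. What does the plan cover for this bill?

€1424

The full €4700 deductible is still open; €4700 of this bill applies to it.
After the €4700 deductible portion, €6169 − €4700 = €1469 is subject to the copay.
Copay on this service: €45.
So the owner owes €4700 + €45 = €4745 before any cap.
Cumulative spending €0 + €4745 = €4745 stays under the €10300 maximum.
Insurer pays the balance: €6169 − €4745 = €1424.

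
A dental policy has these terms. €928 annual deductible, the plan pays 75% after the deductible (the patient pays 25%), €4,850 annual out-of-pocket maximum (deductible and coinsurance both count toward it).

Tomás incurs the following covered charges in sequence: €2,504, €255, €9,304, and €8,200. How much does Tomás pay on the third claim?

Bill 1, €2,504: deductible takes €928, €1,576 remains; 25% of €1,576 = €394. Cost to patient: €1,322. OOP to date €1,322.
Bill 2, €255: 25% coinsurance on €255 = €63.75. Patient pays €63.75; OOP now €1,385.75.
Bill 3, €9,304: 25% coinsurance on €9,304 = €2,326. Patient owes €2,326 (running OOP €3,711.75).

€2,326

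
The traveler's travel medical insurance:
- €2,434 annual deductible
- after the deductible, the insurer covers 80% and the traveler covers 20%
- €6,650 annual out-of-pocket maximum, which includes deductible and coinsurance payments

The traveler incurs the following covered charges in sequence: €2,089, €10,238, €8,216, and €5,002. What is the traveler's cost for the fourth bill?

Bill 1, €2,089: entire amount goes to the deductible. Traveler pays €2,089; OOP now €2,089.
Bill 2, €10,238: deductible takes €345, €9,893 remains; coinsurance €9,893 × 20% = €1,978.60. Cost to traveler: €2,323.60. OOP to date €4,412.60.
Bill 3, €8,216: 20% coinsurance on €8,216 = €1,643.20. Cost to traveler: €1,643.20. OOP to date €6,055.80.
Bill 4, €5,002: deductible already satisfied, so traveler's share is 20% × €5,002 = €1,000.40. That would push OOP to €7,056.20, over the €6,650 cap, so traveler pays €6,650 − €6,055.80 = €594.20.

€594.20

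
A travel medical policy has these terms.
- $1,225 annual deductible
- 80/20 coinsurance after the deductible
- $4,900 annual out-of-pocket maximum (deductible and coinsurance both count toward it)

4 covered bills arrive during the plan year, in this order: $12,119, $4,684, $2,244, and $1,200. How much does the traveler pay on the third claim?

Bill 1, $12,119: $1,225 finishes the deductible; $10,894 goes to coinsurance; traveler's 20% is $2,178.80. Traveler owes $3,403.80 (running OOP $3,403.80).
Bill 2, $4,684: deductible met; 20% of $4,684 = $936.80. Cost to traveler: $936.80. OOP to date $4,340.60.
Bill 3, $2,244: deductible met; 20% of $2,244 = $448.80. Cost to traveler: $448.80. OOP to date $4,789.40.

$448.80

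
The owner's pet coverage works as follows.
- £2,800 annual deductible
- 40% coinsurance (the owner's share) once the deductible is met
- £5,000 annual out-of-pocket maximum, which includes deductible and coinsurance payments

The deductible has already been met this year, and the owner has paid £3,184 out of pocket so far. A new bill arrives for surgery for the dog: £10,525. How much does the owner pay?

With the deductible met, the entire £10,525 is subject to coinsurance.
40% of £10,525 = £4,210 falls to the owner.
Year-to-date out-of-pocket would reach £3,184 + £4,210 = £7,394, above the £5,000 maximum, so the owner pays only £5,000 − £3,184 = £1,816.

£1,816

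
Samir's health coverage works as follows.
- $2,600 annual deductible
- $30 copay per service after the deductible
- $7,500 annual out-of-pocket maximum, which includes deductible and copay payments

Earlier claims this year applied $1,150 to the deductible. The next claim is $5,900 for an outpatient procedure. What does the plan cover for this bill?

Deductible still to meet: $2,600 − $1,150 = $1,450.
After the $1,450 deductible portion, $5,900 − $1,450 = $4,450 is subject to the copay.
Copay on this service: $30.
That puts the patient's cost at $1,450 + $30 = $1,480 before any cap.
Year-to-date out-of-pocket becomes $1,150 + $1,480 = $2,630, still under the $7,500 maximum, so no cap applies.
The insurer covers the remainder: $5,900 − $1,480 = $4,420.

$4,420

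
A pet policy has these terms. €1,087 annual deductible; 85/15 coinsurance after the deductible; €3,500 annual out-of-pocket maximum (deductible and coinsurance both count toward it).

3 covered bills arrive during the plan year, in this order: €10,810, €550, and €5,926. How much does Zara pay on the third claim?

€872.05

Claim 1 (€10,810): €1,087 finishes the deductible; €9,723 goes to coinsurance; coinsurance €9,723 × 15% = €1,458.45. Owner owes €2,545.45 (running OOP €2,545.45).
Claim 2 (€550): deductible met; 15% of €550 = €82.50. Cost to owner: €82.50. OOP to date €2,627.95.
Claim 3 (€5,926): deductible met; 15% of €5,926 = €888.90. OOP would hit €3,516.85 > €3,500, so the cap limits the owner to €3,500 − €2,627.95 = €872.05.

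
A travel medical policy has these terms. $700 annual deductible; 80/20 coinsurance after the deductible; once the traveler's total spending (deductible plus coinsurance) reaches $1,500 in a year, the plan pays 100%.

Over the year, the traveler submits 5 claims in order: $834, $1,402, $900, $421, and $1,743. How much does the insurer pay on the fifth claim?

Claim 1 — $834: deductible takes $700, $134 remains; coinsurance $134 × 20% = $26.80. Traveler owes $726.80 (running OOP $726.80). Plan pays $834 − $726.80 = $107.20.
Claim 2 — $1,402: deductible already satisfied, so traveler's share is 20% × $1,402 = $280.40. Traveler owes $280.40 (running OOP $1,007.20). Insurer: $1,402 − $280.40 = $1,121.60.
Claim 3 — $900: deductible already satisfied, so traveler's share is 20% × $900 = $180. Cost to traveler: $180. OOP to date $1,187.20. Plan pays $900 − $180 = $720.
Claim 4 — $421: deductible already satisfied, so traveler's share is 20% × $421 = $84.20. Cost to traveler: $84.20. OOP to date $1,271.40. Plan pays $421 − $84.20 = $336.80.
Claim 5 — $1,743: deductible met; 20% of $1,743 = $348.60. OOP would hit $1,620 > $1,500, so the cap limits the traveler to $1,500 − $1,271.40 = $228.60. Insurer: $1,743 − $228.60 = $1,514.40.

$1,514.40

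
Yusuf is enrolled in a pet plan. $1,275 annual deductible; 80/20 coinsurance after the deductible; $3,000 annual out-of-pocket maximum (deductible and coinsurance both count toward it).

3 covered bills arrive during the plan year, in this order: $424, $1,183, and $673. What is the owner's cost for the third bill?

#1 ($424): all of it applies to the deductible. Owner owes $424 (running OOP $424).
#2 ($1,183): deductible takes $851, $332 remains; owner's 20% is $66.40. Owner pays $917.40; OOP now $1,341.40.
#3 ($673): deductible already satisfied, so owner's share is 20% × $673 = $134.60. Cost to owner: $134.60. OOP to date $1,476.

$134.60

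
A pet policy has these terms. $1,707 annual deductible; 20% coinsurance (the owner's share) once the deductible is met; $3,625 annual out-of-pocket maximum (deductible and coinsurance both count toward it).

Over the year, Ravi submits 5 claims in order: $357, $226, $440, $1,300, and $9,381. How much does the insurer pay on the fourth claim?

Claim 1 ($357): all of it applies to the deductible. Cost to owner: $357. OOP to date $357. Plan pays $357 − $357 = $0.
Claim 2 ($226): fully absorbed by the deductible. Owner owes $226 (running OOP $583). Insurer: $226 − $226 = $0.
Claim 3 ($440): all of it applies to the deductible. Owner pays $440; OOP now $1,023. Plan pays $440 − $440 = $0.
Claim 4 ($1,300): deductible takes $684, $616 remains; 20% of $616 = $123.20. Owner owes $807.20 (running OOP $1,830.20). Insurer: $1,300 − $807.20 = $492.80.

$492.80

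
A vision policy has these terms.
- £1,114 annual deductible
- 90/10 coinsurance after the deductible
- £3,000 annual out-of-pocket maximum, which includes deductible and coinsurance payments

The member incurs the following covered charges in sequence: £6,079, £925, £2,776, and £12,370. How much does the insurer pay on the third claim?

Bill 1, £6,079: £1,114 finishes the deductible; £4,965 goes to coinsurance; member's 10% is £496.50. Member pays £1,610.50; OOP now £1,610.50. Insurer: £6,079 − £1,610.50 = £4,468.50.
Bill 2, £925: deductible met; 10% of £925 = £92.50. Member pays £92.50; OOP now £1,703. Plan pays £925 − £92.50 = £832.50.
Bill 3, £2,776: deductible met; 10% of £2,776 = £277.60. Member pays £277.60; OOP now £1,980.60. Insurer: £2,776 − £277.60 = £2,498.40.

£2,498.40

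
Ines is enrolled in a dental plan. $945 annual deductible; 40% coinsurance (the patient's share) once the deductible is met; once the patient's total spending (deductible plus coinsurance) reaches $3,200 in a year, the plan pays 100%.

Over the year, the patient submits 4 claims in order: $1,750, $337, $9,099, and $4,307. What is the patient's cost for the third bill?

$1,798.20

Claim 1 ($1,750): $945 finishes the deductible; $805 goes to coinsurance; patient's 40% is $322. Patient owes $1,267 (running OOP $1,267).
Claim 2 ($337): deductible met; 40% of $337 = $134.80. Cost to patient: $134.80. OOP to date $1,401.80.
Claim 3 ($9,099): 40% coinsurance on $9,099 = $3,639.60. OOP would hit $5,041.40 > $3,200, so the cap limits the patient to $3,200 − $1,401.80 = $1,798.20.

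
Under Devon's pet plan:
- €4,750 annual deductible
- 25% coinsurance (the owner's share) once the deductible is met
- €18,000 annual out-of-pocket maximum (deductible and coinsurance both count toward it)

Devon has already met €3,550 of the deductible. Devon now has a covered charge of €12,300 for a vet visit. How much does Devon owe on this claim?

€3,975

Remaining deductible: €4,750 − €3,550 = €1,200.
The remaining €11,100 (= €12,300 − €1,200) moves to coinsurance.
25% of €11,100 = €2,775 falls to the owner.
That puts the owner's cost at €1,200 + €2,775 = €3,975 before any cap.
Cumulative spending €3,550 + €3,975 = €7,525 stays under the €18,000 maximum.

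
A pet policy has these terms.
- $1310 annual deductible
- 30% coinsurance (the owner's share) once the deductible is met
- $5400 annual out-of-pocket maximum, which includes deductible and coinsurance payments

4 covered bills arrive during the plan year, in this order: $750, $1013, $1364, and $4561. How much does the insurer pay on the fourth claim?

$3192.70

Claim 1 ($750): all of it applies to the deductible. Owner owes $750 (running OOP $750). Insurer: $750 − $750 = $0.
Claim 2 ($1013): deductible takes $560, $453 remains; 30% of $453 = $135.90. Cost to owner: $695.90. OOP to date $1445.90. Insurer: $1013 − $695.90 = $317.10.
Claim 3 ($1364): deductible met; 30% of $1364 = $409.20. Owner owes $409.20 (running OOP $1855.10). Insurer: $1364 − $409.20 = $954.80.
Claim 4 ($4561): deductible already satisfied, so owner's share is 30% × $4561 = $1368.30. Cost to owner: $1368.30. OOP to date $3223.40. Plan pays $4561 − $1368.30 = $3192.70.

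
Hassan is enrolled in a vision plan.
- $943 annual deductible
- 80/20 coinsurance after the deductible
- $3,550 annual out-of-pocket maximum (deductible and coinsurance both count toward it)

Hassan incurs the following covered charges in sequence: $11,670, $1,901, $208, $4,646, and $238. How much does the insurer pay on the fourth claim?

$4,606.20

#1 ($11,670): deductible takes $943, $10,727 remains; coinsurance $10,727 × 20% = $2,145.40. Member pays $3,088.40; OOP now $3,088.40. Insurer: $11,670 − $3,088.40 = $8,581.60.
#2 ($1,901): deductible met; 20% of $1,901 = $380.20. Member pays $380.20; OOP now $3,468.60. Plan pays $1,901 − $380.20 = $1,520.80.
#3 ($208): deductible met; 20% of $208 = $41.60. Member owes $41.60 (running OOP $3,510.20). Insurer: $208 − $41.60 = $166.40.
#4 ($4,646): deductible met; 20% of $4,646 = $929.20. Adding that to $3,510.20 gives $4,439.40, past the $3,550 cap; member pays only $3,550 − $3,510.20 = $39.80. Plan pays $4,646 − $39.80 = $4,606.20.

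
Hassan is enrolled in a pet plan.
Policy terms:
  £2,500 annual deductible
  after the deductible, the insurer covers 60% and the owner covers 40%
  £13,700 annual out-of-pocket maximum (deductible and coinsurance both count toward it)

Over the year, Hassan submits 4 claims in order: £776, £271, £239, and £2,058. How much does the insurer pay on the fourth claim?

Claim 1 (£776): all of it applies to the deductible. Owner owes £776 (running OOP £776). Plan pays £776 − £776 = £0.
Claim 2 (£271): fully absorbed by the deductible. Owner pays £271; OOP now £1,047. Insurer: £271 − £271 = £0.
Claim 3 (£239): all of it applies to the deductible. Owner owes £239 (running OOP £1,286). Insurer: £239 − £239 = £0.
Claim 4 (£2,058): deductible takes £1,214, £844 remains; owner's 40% is £337.60. Cost to owner: £1,551.60. OOP to date £2,837.60. Insurer: £2,058 − £1,551.60 = £506.40.

£506.40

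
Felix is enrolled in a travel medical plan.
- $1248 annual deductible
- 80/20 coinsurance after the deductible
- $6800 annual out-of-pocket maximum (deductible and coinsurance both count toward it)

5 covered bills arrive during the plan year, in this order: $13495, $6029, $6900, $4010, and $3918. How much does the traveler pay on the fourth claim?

Bill 1, $13495: $1248 finishes the deductible; $12247 goes to coinsurance; coinsurance $12247 × 20% = $2449.40. Traveler pays $3697.40; OOP now $3697.40.
Bill 2, $6029: deductible already satisfied, so traveler's share is 20% × $6029 = $1205.80. Cost to traveler: $1205.80. OOP to date $4903.20.
Bill 3, $6900: 20% coinsurance on $6900 = $1380. Cost to traveler: $1380. OOP to date $6283.20.
Bill 4, $4010: deductible already satisfied, so traveler's share is 20% × $4010 = $802. That would push OOP to $7085.20, over the $6800 cap, so traveler pays $6800 − $6283.20 = $516.80.

$516.80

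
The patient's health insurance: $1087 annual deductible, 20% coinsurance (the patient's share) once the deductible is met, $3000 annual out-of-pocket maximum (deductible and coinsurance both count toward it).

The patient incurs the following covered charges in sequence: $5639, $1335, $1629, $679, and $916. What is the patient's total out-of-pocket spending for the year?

Bill 1, $5639: $1087 to deductible, leaving $4552; coinsurance $4552 × 20% = $910.40. Patient pays $1997.40; OOP now $1997.40.
Bill 2, $1335: 20% coinsurance on $1335 = $267. Patient pays $267; OOP now $2264.40.
Bill 3, $1629: deductible already satisfied, so patient's share is 20% × $1629 = $325.80. Patient pays $325.80; OOP now $2590.20.
Bill 4, $679: 20% coinsurance on $679 = $135.80. Cost to patient: $135.80. OOP to date $2726.
Bill 5, $916: deductible already satisfied, so patient's share is 20% × $916 = $183.20. Patient pays $183.20; OOP now $2909.20.
Summing the patient's payments: $1997.40 + $267 + $325.80 + $135.80 + $183.20 = $2909.20.

$2909.20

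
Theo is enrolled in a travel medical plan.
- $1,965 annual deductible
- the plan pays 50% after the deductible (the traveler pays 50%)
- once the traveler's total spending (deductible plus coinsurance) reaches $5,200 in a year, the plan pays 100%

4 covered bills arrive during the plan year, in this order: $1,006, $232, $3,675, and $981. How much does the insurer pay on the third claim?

$1,474

#1 ($1,006): all of it applies to the deductible. Cost to traveler: $1,006. OOP to date $1,006. Insurer: $1,006 − $1,006 = $0.
#2 ($232): all of it applies to the deductible. Traveler pays $232; OOP now $1,238. Plan pays $232 − $232 = $0.
#3 ($3,675): deductible takes $727, $2,948 remains; 50% of $2,948 = $1,474. Cost to traveler: $2,201. OOP to date $3,439. Insurer: $3,675 − $2,201 = $1,474.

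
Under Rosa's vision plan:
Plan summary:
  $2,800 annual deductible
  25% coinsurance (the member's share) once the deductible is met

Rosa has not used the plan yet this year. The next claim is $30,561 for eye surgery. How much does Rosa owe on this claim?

Deductible not yet touched, so the first $2,800 of the bill goes to the deductible.
That leaves $30,561 − $2,800 = $27,761 for coinsurance.
Coinsurance: $27,761 × 25% = $6,940.25.
So the member owes $2,800 + $6,940.25 = $9,740.25.

$9,740.25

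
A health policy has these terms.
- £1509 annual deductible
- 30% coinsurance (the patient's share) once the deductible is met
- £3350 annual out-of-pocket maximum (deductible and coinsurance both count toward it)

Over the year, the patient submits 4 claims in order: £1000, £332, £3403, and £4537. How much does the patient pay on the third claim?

£1144.80

Claim 1 (£1000): all of it applies to the deductible. Cost to patient: £1000. OOP to date £1000.
Claim 2 (£332): all of it applies to the deductible. Cost to patient: £332. OOP to date £1332.
Claim 3 (£3403): deductible takes £177, £3226 remains; patient's 30% is £967.80. Patient pays £1144.80; OOP now £2476.80.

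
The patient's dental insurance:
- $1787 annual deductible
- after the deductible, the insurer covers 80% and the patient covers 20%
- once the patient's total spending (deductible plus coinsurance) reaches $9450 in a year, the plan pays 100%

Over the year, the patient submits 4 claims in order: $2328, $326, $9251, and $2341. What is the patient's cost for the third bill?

Claim 1 — $2328: $1787 finishes the deductible; $541 goes to coinsurance; coinsurance $541 × 20% = $108.20. Cost to patient: $1895.20. OOP to date $1895.20.
Claim 2 — $326: 20% coinsurance on $326 = $65.20. Cost to patient: $65.20. OOP to date $1960.40.
Claim 3 — $9251: deductible already satisfied, so patient's share is 20% × $9251 = $1850.20. Patient owes $1850.20 (running OOP $3810.60).

$1850.20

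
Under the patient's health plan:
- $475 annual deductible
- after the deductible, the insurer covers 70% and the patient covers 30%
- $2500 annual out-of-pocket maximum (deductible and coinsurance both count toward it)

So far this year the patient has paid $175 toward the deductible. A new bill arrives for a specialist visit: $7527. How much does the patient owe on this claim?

$175 of the $475 deductible is already met, leaving $300.
After the $300 deductible portion, $7527 − $300 = $7227 is subject to coinsurance.
Patient's 30% share of $7227 is $2168.10.
So the patient owes $300 + $2168.10 = $2468.10 before any cap.
That would bring total out-of-pocket to $2643.10, past the $2500 cap. The patient is capped at $2500 − $175 = $2325 on this claim.

$2325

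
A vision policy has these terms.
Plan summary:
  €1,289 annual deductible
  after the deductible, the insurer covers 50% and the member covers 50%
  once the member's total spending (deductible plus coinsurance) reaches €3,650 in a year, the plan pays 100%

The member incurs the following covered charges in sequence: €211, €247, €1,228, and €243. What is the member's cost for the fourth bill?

Bill 1, €211: entire amount goes to the deductible. Member owes €211 (running OOP €211).
Bill 2, €247: entire amount goes to the deductible. Member owes €247 (running OOP €458).
Bill 3, €1,228: €831 finishes the deductible; €397 goes to coinsurance; member's 50% is €198.50. Member pays €1,029.50; OOP now €1,487.50.
Bill 4, €243: 50% coinsurance on €243 = €121.50. Member pays €121.50; OOP now €1,609.

€121.50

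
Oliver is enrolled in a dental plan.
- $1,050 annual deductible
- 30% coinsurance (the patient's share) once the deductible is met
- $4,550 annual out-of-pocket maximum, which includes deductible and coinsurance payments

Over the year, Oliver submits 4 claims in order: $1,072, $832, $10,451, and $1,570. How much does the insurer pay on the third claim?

$7,315.70

Claim 1 ($1,072): deductible takes $1,050, $22 remains; 30% of $22 = $6.60. Cost to patient: $1,056.60. OOP to date $1,056.60. Insurer: $1,072 − $1,056.60 = $15.40.
Claim 2 ($832): 30% coinsurance on $832 = $249.60. Patient pays $249.60; OOP now $1,306.20. Insurer: $832 − $249.60 = $582.40.
Claim 3 ($10,451): 30% coinsurance on $10,451 = $3,135.30. Cost to patient: $3,135.30. OOP to date $4,441.50. Plan pays $10,451 − $3,135.30 = $7,315.70.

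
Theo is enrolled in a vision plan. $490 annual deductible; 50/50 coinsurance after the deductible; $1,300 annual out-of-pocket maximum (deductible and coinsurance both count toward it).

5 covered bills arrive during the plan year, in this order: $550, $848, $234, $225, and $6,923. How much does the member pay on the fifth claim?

$126.50

Claim 1 ($550): $490 finishes the deductible; $60 goes to coinsurance; 50% of $60 = $30. Member pays $520; OOP now $520.
Claim 2 ($848): 50% coinsurance on $848 = $424. Cost to member: $424. OOP to date $944.
Claim 3 ($234): 50% coinsurance on $234 = $117. Member pays $117; OOP now $1,061.
Claim 4 ($225): deductible already satisfied, so member's share is 50% × $225 = $112.50. Member owes $112.50 (running OOP $1,173.50).
Claim 5 ($6,923): deductible already satisfied, so member's share is 50% × $6,923 = $3,461.50. That would push OOP to $4,635, over the $1,300 cap, so member pays $1,300 − $1,173.50 = $126.50.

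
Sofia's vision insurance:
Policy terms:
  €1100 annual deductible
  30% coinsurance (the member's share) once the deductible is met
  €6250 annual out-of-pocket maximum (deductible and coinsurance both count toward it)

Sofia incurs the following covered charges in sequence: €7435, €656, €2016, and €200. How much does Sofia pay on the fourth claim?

Claim 1 (€7435): €1100 finishes the deductible; €6335 goes to coinsurance; member's 30% is €1900.50. Member owes €3000.50 (running OOP €3000.50).
Claim 2 (€656): 30% coinsurance on €656 = €196.80. Cost to member: €196.80. OOP to date €3197.30.
Claim 3 (€2016): 30% coinsurance on €2016 = €604.80. Member pays €604.80; OOP now €3802.10.
Claim 4 (€200): deductible already satisfied, so member's share is 30% × €200 = €60. Cost to member: €60. OOP to date €3862.10.

€60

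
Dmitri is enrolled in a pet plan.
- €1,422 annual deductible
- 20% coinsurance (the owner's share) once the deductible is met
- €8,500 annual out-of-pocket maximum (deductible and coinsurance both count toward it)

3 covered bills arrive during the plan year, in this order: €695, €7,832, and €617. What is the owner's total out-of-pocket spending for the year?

€2,966.40

Claim 1 (€695): entire amount goes to the deductible. Cost to owner: €695. OOP to date €695.
Claim 2 (€7,832): €727 to deductible, leaving €7,105; coinsurance €7,105 × 20% = €1,421. Cost to owner: €2,148. OOP to date €2,843.
Claim 3 (€617): deductible already satisfied, so owner's share is 20% × €617 = €123.40. Owner pays €123.40; OOP now €2,966.40.
Summing the owner's payments: €695 + €2,148 + €123.40 = €2,966.40.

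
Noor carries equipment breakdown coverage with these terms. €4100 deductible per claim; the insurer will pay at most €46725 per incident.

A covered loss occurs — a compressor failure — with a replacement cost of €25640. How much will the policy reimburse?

€21540

Subtract the deductible: €25640 − €4100 = €21540.
€21540 is within the €46725 limit, so the insurer pays €21540.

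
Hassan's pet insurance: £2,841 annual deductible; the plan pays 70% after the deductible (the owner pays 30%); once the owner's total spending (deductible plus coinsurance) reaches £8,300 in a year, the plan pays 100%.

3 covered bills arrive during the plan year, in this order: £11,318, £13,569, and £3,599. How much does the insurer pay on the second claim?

£10,653.10

Bill 1, £11,318: deductible takes £2,841, £8,477 remains; 30% of £8,477 = £2,543.10. Owner owes £5,384.10 (running OOP £5,384.10). Insurer: £11,318 − £5,384.10 = £5,933.90.
Bill 2, £13,569: deductible met; 30% of £13,569 = £4,070.70. OOP would hit £9,454.80 > £8,300, so the cap limits the owner to £8,300 − £5,384.10 = £2,915.90. Plan pays £13,569 − £2,915.90 = £10,653.10.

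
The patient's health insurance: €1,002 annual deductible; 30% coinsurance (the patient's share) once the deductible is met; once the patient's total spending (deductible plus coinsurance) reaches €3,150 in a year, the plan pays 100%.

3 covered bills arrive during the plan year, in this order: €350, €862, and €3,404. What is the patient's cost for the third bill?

#1 (€350): entire amount goes to the deductible. Patient owes €350 (running OOP €350).
#2 (€862): deductible takes €652, €210 remains; patient's 30% is €63. Patient pays €715; OOP now €1,065.
#3 (€3,404): deductible met; 30% of €3,404 = €1,021.20. Cost to patient: €1,021.20. OOP to date €2,086.20.

€1,021.20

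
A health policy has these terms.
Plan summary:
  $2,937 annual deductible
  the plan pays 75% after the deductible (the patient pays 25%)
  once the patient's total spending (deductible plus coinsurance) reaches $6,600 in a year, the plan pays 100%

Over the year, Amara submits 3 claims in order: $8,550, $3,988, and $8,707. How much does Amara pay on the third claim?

$1,262.75

Claim 1 ($8,550): deductible takes $2,937, $5,613 remains; patient's 25% is $1,403.25. Cost to patient: $4,340.25. OOP to date $4,340.25.
Claim 2 ($3,988): deductible met; 25% of $3,988 = $997. Patient owes $997 (running OOP $5,337.25).
Claim 3 ($8,707): deductible already satisfied, so patient's share is 25% × $8,707 = $2,176.75. That would push OOP to $7,514, over the $6,600 cap, so patient pays $6,600 − $5,337.25 = $1,262.75.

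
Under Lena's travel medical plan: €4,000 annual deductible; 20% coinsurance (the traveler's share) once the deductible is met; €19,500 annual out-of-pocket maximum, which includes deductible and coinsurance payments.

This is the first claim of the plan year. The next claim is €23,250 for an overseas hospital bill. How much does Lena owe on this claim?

Deductible not yet touched, so the first €4,000 of the bill goes to the deductible.
The remaining €19,250 (= €23,250 − €4,000) moves to coinsurance.
20% of €19,250 = €3,850 falls to the traveler.
Traveler responsibility before any cap: €4,000 + €3,850 = €7,850.
Total out-of-pocket so far would be €0 + €7,850 = €7,850, below the €19,500 cap — no reduction.

€7,850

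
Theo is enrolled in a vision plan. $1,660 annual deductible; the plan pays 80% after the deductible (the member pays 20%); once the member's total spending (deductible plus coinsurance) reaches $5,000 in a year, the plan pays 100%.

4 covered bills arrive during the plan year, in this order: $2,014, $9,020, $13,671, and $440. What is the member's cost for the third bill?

Claim 1 — $2,014: $1,660 to deductible, leaving $354; coinsurance $354 × 20% = $70.80. Member owes $1,730.80 (running OOP $1,730.80).
Claim 2 — $9,020: deductible met; 20% of $9,020 = $1,804. Member owes $1,804 (running OOP $3,534.80).
Claim 3 — $13,671: deductible met; 20% of $13,671 = $2,734.20. OOP would hit $6,269 > $5,000, so the cap limits the member to $5,000 − $3,534.80 = $1,465.20.

$1,465.20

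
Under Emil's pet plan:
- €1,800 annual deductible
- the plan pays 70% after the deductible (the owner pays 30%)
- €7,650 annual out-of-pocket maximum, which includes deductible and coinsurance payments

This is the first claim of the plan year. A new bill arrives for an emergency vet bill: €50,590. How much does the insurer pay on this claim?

€42,940

Nothing has been paid toward the €1,800 deductible, so the first €1,800 of this charge is applied there.
That leaves €50,590 − €1,800 = €48,790 for coinsurance.
Coinsurance: €48,790 × 30% = €14,637.
Owner responsibility before any cap: €1,800 + €14,637 = €16,437.
That would bring total out-of-pocket to €16,437, past the €7,650 cap. The owner is capped at €7,650 − €0 = €7,650 on this claim.
The plan picks up €50,590 − €7,650 = €42,940.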